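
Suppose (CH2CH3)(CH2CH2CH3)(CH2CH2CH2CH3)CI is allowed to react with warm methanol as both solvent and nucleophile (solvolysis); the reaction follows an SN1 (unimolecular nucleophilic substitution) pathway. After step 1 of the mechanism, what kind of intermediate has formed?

tertiary carbocation

Step 1: Unassisted departure of I⁻ (taking the C–I bonding pair) generates a tertiary carbocation.
After step 1 the species present is a tertiary carbocation.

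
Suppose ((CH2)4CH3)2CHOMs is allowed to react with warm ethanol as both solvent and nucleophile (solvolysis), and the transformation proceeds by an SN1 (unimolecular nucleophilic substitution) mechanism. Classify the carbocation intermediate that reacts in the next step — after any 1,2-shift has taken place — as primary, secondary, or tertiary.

secondary

Step 1: Unassisted departure of MsO⁻ (taking the C–O bonding pair) generates a secondary carbocation.
No single 1,2-shift to an adjacent carbon would give a more-substituted cation, so no rearrangement occurs.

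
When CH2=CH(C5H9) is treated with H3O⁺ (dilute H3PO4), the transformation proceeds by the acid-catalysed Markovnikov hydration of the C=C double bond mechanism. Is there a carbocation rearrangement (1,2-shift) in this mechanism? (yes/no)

The first-formed carbocation is secondary.
The adjacent cyclopentyl carbon already bears 2 other carbon substituents and has a hydrogen to migrate; after a 1,2-hydride shift from that carbon the positive charge sits on a tertiary centre.
Tertiary is more stable than secondary, so the shift occurs.

yes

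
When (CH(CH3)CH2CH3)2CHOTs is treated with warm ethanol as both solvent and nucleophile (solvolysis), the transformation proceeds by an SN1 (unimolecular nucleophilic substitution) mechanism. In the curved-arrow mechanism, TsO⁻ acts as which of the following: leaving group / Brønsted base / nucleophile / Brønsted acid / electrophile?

Step 1: Unassisted departure of TsO⁻ (taking the C–O bonding pair) generates a secondary carbocation.
TsO⁻ departs with both electrons of the breaking σ-bond — that is the definition of a leaving group.

leaving group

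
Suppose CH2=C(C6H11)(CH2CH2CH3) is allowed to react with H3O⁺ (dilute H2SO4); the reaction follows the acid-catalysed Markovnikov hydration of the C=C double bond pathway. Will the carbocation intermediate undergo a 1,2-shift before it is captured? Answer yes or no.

no

The first-formed carbocation is tertiary.
No single 1,2-shift to an adjacent carbon would produce a more-substituted cation than the one already present, so no rearrangement occurs.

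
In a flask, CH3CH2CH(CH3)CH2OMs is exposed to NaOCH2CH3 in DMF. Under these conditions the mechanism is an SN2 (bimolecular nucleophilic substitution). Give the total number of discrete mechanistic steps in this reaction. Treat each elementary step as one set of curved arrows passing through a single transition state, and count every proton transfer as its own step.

Step 1: Backside attack by CH3CH2O⁻ on the carbon bearing the mesylate: the new C–O bond forms as the C–O bond breaks, with Walden inversion at carbon.
Total: 1 elementary step.

1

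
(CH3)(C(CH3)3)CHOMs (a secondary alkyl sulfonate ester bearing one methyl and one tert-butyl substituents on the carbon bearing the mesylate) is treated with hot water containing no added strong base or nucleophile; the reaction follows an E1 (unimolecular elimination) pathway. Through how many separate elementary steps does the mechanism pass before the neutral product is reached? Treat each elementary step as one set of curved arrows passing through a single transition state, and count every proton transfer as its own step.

Step 1: Rate-determining heterolysis of the C–O bond gives MsO⁻ and a secondary carbocation.
Step 2: Carbocation rearrangement: a 1,2-methyl shift from the adjacent tert-butyl carbon converts the initially-formed secondary cation into the more stable tertiary cation.
Step 3: A water molecule (solvent) deprotonates a β-carbon; as the C–H bond breaks, those electrons form the new alkene π bond.
Total: 3 elementary steps.

3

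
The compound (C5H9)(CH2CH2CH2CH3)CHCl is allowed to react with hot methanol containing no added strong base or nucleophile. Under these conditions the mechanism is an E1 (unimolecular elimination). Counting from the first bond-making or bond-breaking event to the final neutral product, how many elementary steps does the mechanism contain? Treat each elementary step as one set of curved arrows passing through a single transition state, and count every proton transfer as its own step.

Step 1: The C–Cl bond breaks with both electrons going to the chloride; Cl⁻ leaves and a secondary carbocation remains.
Step 2: A 1,2-hydride shift from the adjacent cyclopentyl carbon moves the positive charge from the secondary centre to an adjacent carbon, generating a more stable tertiary carbocation.
Step 3: Loss of a β-proton to a methanol molecule of the solvent: the C–H bonding pair collapses toward the cationic carbon to form the C=C π bond, yielding the alkene.
Total: 3 elementary steps.

3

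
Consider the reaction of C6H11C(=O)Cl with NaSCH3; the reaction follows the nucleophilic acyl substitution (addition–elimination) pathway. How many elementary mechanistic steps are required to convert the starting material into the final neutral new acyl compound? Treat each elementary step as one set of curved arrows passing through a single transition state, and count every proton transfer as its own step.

Step 1: CH3S⁻ adds to the carbonyl carbon; the C=O π electrons shift onto oxygen and a tetrahedral alkoxide intermediate forms.
Step 2: Collapse of the tetrahedral intermediate: the alkoxide oxygen pushes its lone pair back to re-form C=O while Cl⁻ leaves.
Total: 2 elementary steps.

2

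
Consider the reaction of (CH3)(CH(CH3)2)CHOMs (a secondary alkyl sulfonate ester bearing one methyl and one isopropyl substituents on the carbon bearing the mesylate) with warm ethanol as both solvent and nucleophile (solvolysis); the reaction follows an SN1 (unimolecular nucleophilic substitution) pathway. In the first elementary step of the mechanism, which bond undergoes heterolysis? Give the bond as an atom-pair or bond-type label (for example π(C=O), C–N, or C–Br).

Step 1: The C–O bond breaks with both electrons going to the mesylate; MsO⁻ leaves and a secondary carbocation remains.
The bond broken in this step is the C–O bond.

C–O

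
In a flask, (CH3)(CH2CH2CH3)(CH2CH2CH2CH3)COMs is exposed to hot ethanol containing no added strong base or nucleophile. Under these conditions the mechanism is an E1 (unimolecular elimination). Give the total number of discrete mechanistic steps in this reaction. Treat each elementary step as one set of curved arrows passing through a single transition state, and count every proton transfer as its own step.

2

Step 1: Rate-determining heterolysis of the C–O bond gives MsO⁻ and a tertiary carbocation.
(No 1,2-shift: no single shift to an adjacent carbon would give a more stable cation.)
Step 2: A weak base (an ethanol molecule from the solvent) removes a proton from a carbon adjacent to the cationic centre; the electrons of that C–H bond become the new π(C=C) bond, giving the alkene.
Total: 2 elementary steps.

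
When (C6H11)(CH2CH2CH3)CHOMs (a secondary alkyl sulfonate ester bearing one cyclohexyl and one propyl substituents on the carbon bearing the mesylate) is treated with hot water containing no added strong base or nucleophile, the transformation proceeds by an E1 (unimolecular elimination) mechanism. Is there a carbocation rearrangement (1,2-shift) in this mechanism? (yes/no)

yes

The first-formed carbocation is secondary.
The adjacent cyclohexyl carbon already bears 2 other carbon substituents and has a hydrogen to migrate; after a 1,2-hydride shift from that carbon the positive charge sits on a tertiary centre.
Tertiary is more stable than secondary, so the shift occurs.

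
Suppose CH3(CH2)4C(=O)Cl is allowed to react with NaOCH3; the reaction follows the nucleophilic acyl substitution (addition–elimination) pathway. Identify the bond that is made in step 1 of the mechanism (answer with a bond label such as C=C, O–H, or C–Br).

Step 1: CH3O⁻ adds to the carbonyl carbon; the C=O π electrons shift onto oxygen and a tetrahedral alkoxide intermediate forms.
The bond formed in this step is the C–O bond.

C–O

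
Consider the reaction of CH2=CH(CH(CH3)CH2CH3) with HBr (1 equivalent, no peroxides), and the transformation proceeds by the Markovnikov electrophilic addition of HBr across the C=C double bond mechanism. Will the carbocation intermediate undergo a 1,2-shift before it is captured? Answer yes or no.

The first-formed carbocation is secondary.
The adjacent sec-butyl carbon already bears 2 other carbon substituents and has a hydrogen to migrate; after a 1,2-hydride shift from that carbon the positive charge sits on a tertiary centre.
Tertiary is more stable than secondary, so the shift occurs.

yes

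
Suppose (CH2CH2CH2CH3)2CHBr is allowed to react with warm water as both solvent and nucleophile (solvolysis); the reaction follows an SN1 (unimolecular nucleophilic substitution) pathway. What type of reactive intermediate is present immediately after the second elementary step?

Step 1: Ionisation: the C–Br σ-bond cleaves heterolytically; both bonding electrons depart with Br⁻, leaving a secondary carbocation at the α-carbon.
Step 2: H2O donates an oxygen lone pair into the empty p orbital of the cation, giving a protonated alcohol (an oxonium ion).
After step 2 the species present is an oxonium ion.

oxonium ion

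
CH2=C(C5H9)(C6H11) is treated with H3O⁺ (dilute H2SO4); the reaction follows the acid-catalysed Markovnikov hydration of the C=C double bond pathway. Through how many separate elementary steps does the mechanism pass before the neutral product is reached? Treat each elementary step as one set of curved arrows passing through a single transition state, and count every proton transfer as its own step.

3

Step 1: Electrophilic addition begins with the π(C=C) electrons forming a bond to the proton of H3O⁺. Following Markovnikov's rule, the resulting cation is tertiary. H2O is released.
(No 1,2-shift: no single shift to an adjacent carbon would give a more stable cation.)
Step 2: A lone pair on the oxygen of H2O attacks the carbocation, forming a C–O bond and an oxonium ion (a protonated alcohol).
Step 3: Proton transfer from the O–H of the oxonium ion to H2O completes the catalytic cycle and yields the alcohol.
Total: 3 elementary steps.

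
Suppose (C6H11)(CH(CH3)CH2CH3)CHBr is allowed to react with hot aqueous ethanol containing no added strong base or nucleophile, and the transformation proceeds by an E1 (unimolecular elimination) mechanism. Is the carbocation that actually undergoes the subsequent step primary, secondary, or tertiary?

tertiary

Step 1: Rate-determining heterolysis of the C–Br bond gives Br⁻ and a secondary carbocation.
Step 2: Carbocation rearrangement: a 1,2-hydride shift from the adjacent cyclohexyl carbon converts the initially-formed secondary cation into the more stable tertiary cation.
The cation rearranges from secondary to tertiary via a 1,2-hydride shift from the adjacent cyclohexyl carbon; the tertiary cation is what reacts next.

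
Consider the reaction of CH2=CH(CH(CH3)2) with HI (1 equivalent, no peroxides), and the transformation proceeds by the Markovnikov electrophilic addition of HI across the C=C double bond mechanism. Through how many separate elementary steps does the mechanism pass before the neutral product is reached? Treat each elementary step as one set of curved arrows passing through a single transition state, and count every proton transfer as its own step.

Step 1: Electrophilic addition begins with the π(C=C) electrons forming a bond to the proton of HI. Following Markovnikov's rule, the resulting cation is secondary. The H–I bond breaks heterolytically, releasing I⁻.
Step 2: A hydride (H with its bonding pair) migrates from the adjacent isopropyl carbon to the cationic centre — a 1,2-hydride shift — upgrading the secondary cation to a tertiary one.
Step 3: I⁻ captures the cation: a lone pair on I⁻ fills the empty p orbital, producing the alkyl halide product.
Total: 3 elementary steps.

3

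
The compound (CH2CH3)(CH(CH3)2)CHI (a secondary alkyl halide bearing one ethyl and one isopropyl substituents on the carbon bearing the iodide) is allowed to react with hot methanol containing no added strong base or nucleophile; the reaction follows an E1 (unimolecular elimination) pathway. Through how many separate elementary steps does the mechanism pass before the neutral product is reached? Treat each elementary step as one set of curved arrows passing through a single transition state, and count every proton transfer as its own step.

3

Step 1: Unassisted departure of I⁻ (taking the C–I bonding pair) generates a secondary carbocation.
Step 2: A 1,2-hydride shift from the adjacent isopropyl carbon moves the positive charge from the secondary centre to an adjacent carbon, generating a more stable tertiary carbocation.
Step 3: A methanol molecule (solvent) deprotonates a β-carbon; as the C–H bond breaks, those electrons form the new alkene π bond.
Total: 3 elementary steps.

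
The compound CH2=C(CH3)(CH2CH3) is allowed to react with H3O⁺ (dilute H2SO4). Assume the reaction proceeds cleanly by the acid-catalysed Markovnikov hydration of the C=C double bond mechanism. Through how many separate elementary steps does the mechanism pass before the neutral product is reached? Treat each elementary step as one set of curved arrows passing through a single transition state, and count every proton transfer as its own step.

Step 1: The π electrons of the C=C bond attack a proton of H3O⁺; Markovnikov addition places the new C–H on the less-substituted alkene carbon, so the positive charge ends up on the more-substituted carbon — a tertiary carbocation. H2O is released.
(No 1,2-shift: no single shift to an adjacent carbon would give a more stable cation.)
Step 2: Nucleophilic capture of the cation by H2O produces the protonated alcohol (an oxonium ion).
Step 3: Deprotonation of the oxonium ion by a water molecule delivers the neutral alcohol and regenerates the acid catalyst.
Total: 3 elementary steps.

3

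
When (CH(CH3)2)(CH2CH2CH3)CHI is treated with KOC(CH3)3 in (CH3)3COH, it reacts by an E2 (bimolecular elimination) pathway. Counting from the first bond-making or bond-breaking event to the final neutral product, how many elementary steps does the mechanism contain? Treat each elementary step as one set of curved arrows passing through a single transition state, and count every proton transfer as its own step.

Step 1: Concerted anti-periplanar elimination: (CH3)3CO⁻ abstracts a β-H while I⁻ leaves, and the C–H electrons become the new C=C π bond — all in a single transition state.
Total: 1 elementary step.

1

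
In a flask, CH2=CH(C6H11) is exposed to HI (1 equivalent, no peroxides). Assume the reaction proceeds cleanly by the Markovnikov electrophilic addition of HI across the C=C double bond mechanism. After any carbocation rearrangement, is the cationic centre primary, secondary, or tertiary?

tertiary

Step 1: Protonation of the alkene by HI: the π bond acts as the nucleophile and picks up H⁺, giving the more stable (Markovnikov) secondary carbocation. The H–I bond breaks heterolytically, releasing I⁻.
Step 2: A 1,2-hydride shift from the adjacent cyclohexyl carbon moves the positive charge from the secondary centre to an adjacent carbon, generating a more stable tertiary carbocation.
The cation rearranges from secondary to tertiary via a 1,2-hydride shift from the adjacent cyclohexyl carbon; the tertiary cation is what reacts next.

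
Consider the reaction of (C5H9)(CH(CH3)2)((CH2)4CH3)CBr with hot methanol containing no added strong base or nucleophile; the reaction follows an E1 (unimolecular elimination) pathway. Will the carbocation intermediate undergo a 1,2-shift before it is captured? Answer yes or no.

The first-formed carbocation is tertiary.
No single 1,2-shift to an adjacent carbon would produce a more-substituted cation than the one already present, so no rearrangement occurs.

no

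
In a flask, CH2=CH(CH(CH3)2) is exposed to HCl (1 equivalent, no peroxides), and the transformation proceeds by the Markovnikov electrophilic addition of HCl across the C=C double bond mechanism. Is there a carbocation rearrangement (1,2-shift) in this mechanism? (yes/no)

The first-formed carbocation is secondary.
The adjacent isopropyl carbon already bears 2 other carbon substituents and has a hydrogen to migrate; after a 1,2-hydride shift from that carbon the positive charge sits on a tertiary centre.
Tertiary is more stable than secondary, so the shift occurs.

yes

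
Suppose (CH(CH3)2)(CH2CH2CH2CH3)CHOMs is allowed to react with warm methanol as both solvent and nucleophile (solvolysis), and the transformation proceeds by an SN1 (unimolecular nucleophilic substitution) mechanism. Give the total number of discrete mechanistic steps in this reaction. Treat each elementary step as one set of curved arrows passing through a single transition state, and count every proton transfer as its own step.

4

Step 1: The C–O bond breaks with both electrons going to the mesylate; MsO⁻ leaves and a secondary carbocation remains.
Step 2: A 1,2-hydride shift from the adjacent isopropyl carbon moves the positive charge from the secondary centre to an adjacent carbon, generating a more stable tertiary carbocation.
Step 3: Nucleophilic capture: the oxygen of CH3OH bonds to the cationic carbon, producing an oxonium-ion intermediate.
Step 4: A second solvent molecule removes the proton on oxygen, giving the neutral ether product.
Total: 4 elementary steps.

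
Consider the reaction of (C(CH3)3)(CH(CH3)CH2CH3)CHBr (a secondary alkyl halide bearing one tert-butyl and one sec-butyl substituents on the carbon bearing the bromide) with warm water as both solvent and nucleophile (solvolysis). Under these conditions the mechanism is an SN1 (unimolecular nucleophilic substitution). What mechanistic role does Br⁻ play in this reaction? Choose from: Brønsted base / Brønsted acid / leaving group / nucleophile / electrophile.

leaving group

Step 1: Rate-determining heterolysis of the C–Br bond gives Br⁻ and a secondary carbocation.
Br⁻ departs with both electrons of the breaking σ-bond — that is the definition of a leaving group.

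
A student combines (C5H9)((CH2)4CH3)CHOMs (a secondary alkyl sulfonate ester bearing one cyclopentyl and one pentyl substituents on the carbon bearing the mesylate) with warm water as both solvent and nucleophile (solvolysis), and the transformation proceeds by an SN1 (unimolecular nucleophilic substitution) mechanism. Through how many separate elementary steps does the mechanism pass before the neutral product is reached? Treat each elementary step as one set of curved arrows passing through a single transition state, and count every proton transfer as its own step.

Step 1: Unassisted departure of MsO⁻ (taking the C–O bonding pair) generates a secondary carbocation.
Step 2: A hydride (H with its bonding pair) migrates from the adjacent cyclopentyl carbon to the cationic centre — a 1,2-hydride shift — upgrading the secondary cation to a tertiary one.
Step 3: H2O donates an oxygen lone pair into the empty p orbital of the cation, giving a protonated alcohol (an oxonium ion).
Step 4: A second solvent molecule removes the proton on oxygen, giving the neutral alcohol product.
Total: 4 elementary steps.

4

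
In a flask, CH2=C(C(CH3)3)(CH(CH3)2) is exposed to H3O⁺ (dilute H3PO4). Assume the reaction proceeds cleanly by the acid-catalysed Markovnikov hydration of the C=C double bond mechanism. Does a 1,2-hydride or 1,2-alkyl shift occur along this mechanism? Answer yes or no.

The first-formed carbocation is tertiary.
No single 1,2-shift to an adjacent carbon would produce a more-substituted cation than the one already present, so no rearrangement occurs.

no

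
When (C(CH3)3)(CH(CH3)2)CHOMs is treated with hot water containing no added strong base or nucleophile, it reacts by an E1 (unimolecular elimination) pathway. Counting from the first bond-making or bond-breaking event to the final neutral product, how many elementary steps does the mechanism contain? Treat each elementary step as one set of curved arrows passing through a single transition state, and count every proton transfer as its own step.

3

Step 1: Ionisation: the C–O σ-bond cleaves heterolytically; both bonding electrons depart with MsO⁻, leaving a secondary carbocation at the α-carbon.
Step 2: A hydride (H with its bonding pair) migrates from the adjacent isopropyl carbon to the cationic centre — a 1,2-hydride shift — upgrading the secondary cation to a tertiary one.
Step 3: A water molecule (solvent) deprotonates a β-carbon; as the C–H bond breaks, those electrons form the new alkene π bond.
Total: 3 elementary steps.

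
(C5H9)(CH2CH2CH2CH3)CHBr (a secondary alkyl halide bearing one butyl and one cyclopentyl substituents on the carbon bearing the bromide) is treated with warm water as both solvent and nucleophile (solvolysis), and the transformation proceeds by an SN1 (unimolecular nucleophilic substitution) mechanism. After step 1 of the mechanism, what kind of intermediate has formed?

secondary carbocation

Step 1: The C–Br bond breaks with both electrons going to the bromide; Br⁻ leaves and a secondary carbocation remains.
After step 1 the species present is a secondary carbocation.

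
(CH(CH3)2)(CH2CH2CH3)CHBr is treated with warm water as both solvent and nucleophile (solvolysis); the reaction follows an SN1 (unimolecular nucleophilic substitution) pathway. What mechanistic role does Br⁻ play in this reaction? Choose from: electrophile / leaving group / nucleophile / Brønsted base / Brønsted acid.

leaving group

Step 1: Rate-determining heterolysis of the C–Br bond gives Br⁻ and a secondary carbocation.
Br⁻ departs with both electrons of the breaking σ-bond — that is the definition of a leaving group.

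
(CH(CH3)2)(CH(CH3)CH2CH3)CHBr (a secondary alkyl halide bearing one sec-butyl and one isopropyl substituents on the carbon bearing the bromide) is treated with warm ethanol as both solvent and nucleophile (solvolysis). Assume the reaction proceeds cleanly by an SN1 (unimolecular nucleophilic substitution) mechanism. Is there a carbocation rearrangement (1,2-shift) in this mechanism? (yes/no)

The first-formed carbocation is secondary.
The adjacent sec-butyl carbon already bears 2 other carbon substituents and has a hydrogen to migrate; after a 1,2-hydride shift from that carbon the positive charge sits on a tertiary centre.
Tertiary is more stable than secondary, so the shift occurs.

yes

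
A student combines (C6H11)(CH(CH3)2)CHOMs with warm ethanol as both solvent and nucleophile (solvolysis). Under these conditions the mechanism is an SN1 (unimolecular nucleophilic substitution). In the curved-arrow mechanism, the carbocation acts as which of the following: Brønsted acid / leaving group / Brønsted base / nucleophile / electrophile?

electrophile

Step 3: CH3CH2OH donates an oxygen lone pair into the empty p orbital of the cation, giving a protonated ether (an oxonium ion).
The carbocation accepts an electron pair into an empty or π* orbital — it is the electrophile.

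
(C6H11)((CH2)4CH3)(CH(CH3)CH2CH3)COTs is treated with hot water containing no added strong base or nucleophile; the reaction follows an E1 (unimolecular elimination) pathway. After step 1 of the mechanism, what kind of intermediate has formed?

tertiary carbocation

Step 1: The C–O bond breaks with both electrons going to the tosylate; TsO⁻ leaves and a tertiary carbocation remains.
After step 1 the species present is a tertiary carbocation.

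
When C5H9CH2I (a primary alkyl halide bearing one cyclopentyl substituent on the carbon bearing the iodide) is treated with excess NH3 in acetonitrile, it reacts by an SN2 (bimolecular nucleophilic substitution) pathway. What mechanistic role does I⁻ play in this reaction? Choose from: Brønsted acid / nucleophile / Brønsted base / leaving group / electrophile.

Step 1: A lone pair on the N of NH3 attacks the α-carbon from the back side while the C–I bond breaks; both bonding electrons leave with I⁻. The product of this concerted step is an alkylammonium ion.
I⁻ departs with both electrons of the breaking σ-bond — that is the definition of a leaving group.

leaving group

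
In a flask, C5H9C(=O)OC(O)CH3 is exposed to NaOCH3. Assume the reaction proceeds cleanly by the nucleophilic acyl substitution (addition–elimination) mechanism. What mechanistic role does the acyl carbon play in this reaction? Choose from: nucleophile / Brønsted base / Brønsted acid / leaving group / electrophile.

Step 1: CH3O⁻ adds to the carbonyl carbon; the C=O π electrons shift onto oxygen and a tetrahedral alkoxide intermediate forms.
The acyl carbon accepts an electron pair into an empty or π* orbital — it is the electrophile.

electrophile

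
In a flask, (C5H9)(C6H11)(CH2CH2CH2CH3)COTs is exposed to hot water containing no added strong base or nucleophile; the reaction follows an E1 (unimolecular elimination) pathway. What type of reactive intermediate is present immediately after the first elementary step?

Step 1: The C–O bond breaks with both electrons going to the tosylate; TsO⁻ leaves and a tertiary carbocation remains.
After step 1 the species present is a tertiary carbocation.

tertiary carbocation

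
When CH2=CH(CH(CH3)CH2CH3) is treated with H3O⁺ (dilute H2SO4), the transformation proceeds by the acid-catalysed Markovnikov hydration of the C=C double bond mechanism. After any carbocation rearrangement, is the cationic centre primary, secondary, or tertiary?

tertiary

Step 1: The π electrons of the C=C bond attack a proton of H3O⁺; Markovnikov addition places the new C–H on the less-substituted alkene carbon, so the positive charge ends up on the more-substituted carbon — a secondary carbocation. H2O is released.
Step 2: A hydride (H with its bonding pair) migrates from the adjacent sec-butyl carbon to the cationic centre — a 1,2-hydride shift — upgrading the secondary cation to a tertiary one.
The cation rearranges from secondary to tertiary via a 1,2-hydride shift from the adjacent sec-butyl carbon; the tertiary cation is what reacts next.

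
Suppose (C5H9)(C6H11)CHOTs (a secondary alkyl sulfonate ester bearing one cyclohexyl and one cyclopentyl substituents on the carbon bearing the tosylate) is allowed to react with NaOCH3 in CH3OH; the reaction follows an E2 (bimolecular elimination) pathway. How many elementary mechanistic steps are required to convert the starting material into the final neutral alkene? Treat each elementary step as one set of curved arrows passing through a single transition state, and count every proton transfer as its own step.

1

Step 1: Concerted anti-periplanar elimination: CH3O⁻ abstracts a β-H while TsO⁻ leaves, and the C–H electrons become the new C=C π bond — all in a single transition state.
Total: 1 elementary step.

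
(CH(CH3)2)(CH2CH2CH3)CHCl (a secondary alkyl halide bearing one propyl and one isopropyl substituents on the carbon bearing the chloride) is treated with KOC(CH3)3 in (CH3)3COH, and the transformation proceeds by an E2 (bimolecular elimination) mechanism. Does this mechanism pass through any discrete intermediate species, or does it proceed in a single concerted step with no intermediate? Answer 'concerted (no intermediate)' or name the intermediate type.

concerted (no intermediate)

The strong base (CH3)3CO⁻ removes a β-hydrogen; in the same concerted event the electrons of the breaking C–H bond form the new π(C=C) bond and the C–Cl σ-bond breaks, expelling Cl⁻. Anti-periplanar geometry; one transition state.
All bond changes occur in one transition state; no discrete intermediate is formed.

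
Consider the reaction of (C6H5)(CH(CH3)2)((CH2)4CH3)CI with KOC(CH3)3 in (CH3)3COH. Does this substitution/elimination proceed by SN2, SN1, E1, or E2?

Conditions: a strong/bulky base with a tertiary substrate bearing a β-hydrogen.
These conditions are the textbook signature of the E2 pathway.
A strong (often hindered) base removes a β-H in concert with loss of the leaving group — bimolecular elimination.

E2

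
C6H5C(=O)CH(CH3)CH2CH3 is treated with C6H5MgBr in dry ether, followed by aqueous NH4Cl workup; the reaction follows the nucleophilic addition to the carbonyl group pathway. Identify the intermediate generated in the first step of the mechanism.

Step 1: Nucleophilic addition: the carbanion-like carbon of C6H5MgBr adds to the carbonyl carbon, pushing the π(C=O) electron pair onto oxygen and giving a tetrahedral alkoxide.
After step 1 the species present is a tetrahedral alkoxide intermediate.

tetrahedral alkoxide intermediate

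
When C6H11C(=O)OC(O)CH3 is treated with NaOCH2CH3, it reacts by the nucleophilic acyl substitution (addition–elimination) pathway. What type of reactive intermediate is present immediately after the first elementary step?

Step 1: Nucleophilic addition of CH3CH2O⁻ to the acyl carbon breaks the π(C=O) bond and yields a tetrahedral, anionic intermediate.
After step 1 the species present is a tetrahedral intermediate.

tetrahedral intermediate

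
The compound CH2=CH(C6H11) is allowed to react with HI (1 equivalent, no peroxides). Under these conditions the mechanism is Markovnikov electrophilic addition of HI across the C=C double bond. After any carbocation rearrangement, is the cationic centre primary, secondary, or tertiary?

tertiary

Step 1: Protonation of the alkene by HI: the π bond acts as the nucleophile and picks up H⁺, giving the more stable (Markovnikov) secondary carbocation. The H–I bond breaks heterolytically, releasing I⁻.
Step 2: A hydride (H with its bonding pair) migrates from the adjacent cyclohexyl carbon to the cationic centre — a 1,2-hydride shift — upgrading the secondary cation to a tertiary one.
The cation rearranges from secondary to tertiary via a 1,2-hydride shift from the adjacent cyclohexyl carbon; the tertiary cation is what reacts next.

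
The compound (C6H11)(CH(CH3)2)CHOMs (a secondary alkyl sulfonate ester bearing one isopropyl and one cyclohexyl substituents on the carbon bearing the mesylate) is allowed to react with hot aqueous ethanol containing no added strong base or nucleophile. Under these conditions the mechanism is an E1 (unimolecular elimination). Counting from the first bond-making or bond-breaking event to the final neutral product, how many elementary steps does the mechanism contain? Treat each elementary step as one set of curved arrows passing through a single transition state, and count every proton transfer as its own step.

3

Step 1: Unassisted departure of MsO⁻ (taking the C–O bonding pair) generates a secondary carbocation.
Step 2: A 1,2-hydride shift from the adjacent isopropyl carbon moves the positive charge from the secondary centre to an adjacent carbon, generating a more stable tertiary carbocation.
Step 3: Loss of a β-proton to a water (or ethanol) molecule of the solvent: the C–H bonding pair collapses toward the cationic carbon to form the C=C π bond, yielding the alkene.
Total: 3 elementary steps.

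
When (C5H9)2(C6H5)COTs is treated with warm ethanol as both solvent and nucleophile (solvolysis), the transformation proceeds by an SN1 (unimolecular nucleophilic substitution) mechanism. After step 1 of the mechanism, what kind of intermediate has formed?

Step 1: Unassisted departure of TsO⁻ (taking the C–O bonding pair) generates a tertiary carbocation.
After step 1 the species present is a tertiary carbocation.

tertiary carbocation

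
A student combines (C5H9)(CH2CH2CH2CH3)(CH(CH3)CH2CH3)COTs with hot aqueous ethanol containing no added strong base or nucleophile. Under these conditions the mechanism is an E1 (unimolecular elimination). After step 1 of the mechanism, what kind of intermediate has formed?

Step 1: Rate-determining heterolysis of the C–O bond gives TsO⁻ and a tertiary carbocation.
After step 1 the species present is a tertiary carbocation.

tertiary carbocation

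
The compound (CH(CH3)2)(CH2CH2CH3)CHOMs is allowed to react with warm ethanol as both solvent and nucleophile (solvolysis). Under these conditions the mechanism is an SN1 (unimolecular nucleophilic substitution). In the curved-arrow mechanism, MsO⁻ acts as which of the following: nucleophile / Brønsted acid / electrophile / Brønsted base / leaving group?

Step 1: Ionisation: the C–O σ-bond cleaves heterolytically; both bonding electrons depart with MsO⁻, leaving a secondary carbocation at the α-carbon.
MsO⁻ departs with both electrons of the breaking σ-bond — that is the definition of a leaving group.

leaving group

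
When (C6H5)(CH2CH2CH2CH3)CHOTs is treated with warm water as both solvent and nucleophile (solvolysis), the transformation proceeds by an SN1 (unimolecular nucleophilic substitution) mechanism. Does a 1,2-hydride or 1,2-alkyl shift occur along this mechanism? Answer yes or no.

The first-formed carbocation is secondary.
No single 1,2-shift to an adjacent carbon would produce a more-substituted cation than the one already present, so no rearrangement occurs.

no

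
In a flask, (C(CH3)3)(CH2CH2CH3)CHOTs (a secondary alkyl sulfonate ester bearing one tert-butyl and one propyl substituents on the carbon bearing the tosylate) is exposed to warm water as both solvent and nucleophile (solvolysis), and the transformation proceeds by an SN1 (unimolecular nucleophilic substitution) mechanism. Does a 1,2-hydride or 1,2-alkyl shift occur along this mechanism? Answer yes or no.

The first-formed carbocation is secondary.
The adjacent tert-butyl carbon has no hydrogen but bears methyl groups; migration of one methyl with its bonding pair (a 1,2-methyl shift) places the charge on a tertiary centre.
Tertiary is more stable than secondary, so the shift occurs.

yes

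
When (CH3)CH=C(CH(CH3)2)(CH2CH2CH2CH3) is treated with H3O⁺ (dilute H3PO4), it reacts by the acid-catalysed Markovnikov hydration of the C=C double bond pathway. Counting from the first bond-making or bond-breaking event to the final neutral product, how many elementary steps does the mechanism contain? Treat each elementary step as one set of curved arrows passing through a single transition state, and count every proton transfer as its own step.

Step 1: Electrophilic addition begins with the π(C=C) electrons forming a bond to the proton of H3O⁺. Following Markovnikov's rule, the resulting cation is tertiary. H2O is released.
(No 1,2-shift: no single shift to an adjacent carbon would give a more stable cation.)
Step 2: Nucleophilic capture of the cation by H2O produces the protonated alcohol (an oxonium ion).
Step 3: Deprotonation of the oxonium ion by a water molecule delivers the neutral alcohol and regenerates the acid catalyst.
Total: 3 elementary steps.

3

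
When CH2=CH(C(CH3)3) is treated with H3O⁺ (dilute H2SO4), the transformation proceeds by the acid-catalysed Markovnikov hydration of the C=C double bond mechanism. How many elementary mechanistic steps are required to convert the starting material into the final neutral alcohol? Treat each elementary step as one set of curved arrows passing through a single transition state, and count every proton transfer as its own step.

4

Step 1: Protonation of the alkene by H3O⁺: the π bond acts as the nucleophile and picks up H⁺, giving the more stable (Markovnikov) secondary carbocation. H2O is released.
Step 2: A 1,2-methyl shift from the adjacent tert-butyl carbon moves the positive charge from the secondary centre to an adjacent carbon, generating a more stable tertiary carbocation.
Step 3: Nucleophilic capture of the cation by H2O produces the protonated alcohol (an oxonium ion).
Step 4: H2O removes a proton from the oxonium oxygen, regenerating H3O⁺ and giving the neutral alcohol.
Total: 4 elementary steps.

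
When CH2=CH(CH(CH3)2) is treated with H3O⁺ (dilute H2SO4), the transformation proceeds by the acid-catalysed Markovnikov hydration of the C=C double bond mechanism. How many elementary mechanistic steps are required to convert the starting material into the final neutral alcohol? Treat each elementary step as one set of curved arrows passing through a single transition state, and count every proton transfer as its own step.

Step 1: The π electrons of the C=C bond attack a proton of H3O⁺; Markovnikov addition places the new C–H on the less-substituted alkene carbon, so the positive charge ends up on the more-substituted carbon — a secondary carbocation. H2O is released.
Step 2: Carbocation rearrangement: a 1,2-hydride shift from the adjacent isopropyl carbon converts the initially-formed secondary cation into the more stable tertiary cation.
Step 3: Nucleophilic capture of the cation by H2O produces the protonated alcohol (an oxonium ion).
Step 4: H2O removes a proton from the oxonium oxygen, regenerating H3O⁺ and giving the neutral alcohol.
Total: 4 elementary steps.

4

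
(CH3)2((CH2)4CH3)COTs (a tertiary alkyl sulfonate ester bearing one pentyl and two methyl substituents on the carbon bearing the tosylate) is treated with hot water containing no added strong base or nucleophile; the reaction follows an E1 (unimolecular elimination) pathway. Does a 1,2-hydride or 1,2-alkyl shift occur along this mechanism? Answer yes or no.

The first-formed carbocation is tertiary.
No single 1,2-shift to an adjacent carbon would produce a more-substituted cation than the one already present, so no rearrangement occurs.

no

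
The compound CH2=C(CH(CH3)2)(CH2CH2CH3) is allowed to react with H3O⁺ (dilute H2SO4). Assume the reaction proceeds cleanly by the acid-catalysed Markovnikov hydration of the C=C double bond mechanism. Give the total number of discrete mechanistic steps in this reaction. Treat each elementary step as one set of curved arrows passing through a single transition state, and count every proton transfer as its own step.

3

Step 1: The π electrons of the C=C bond attack a proton of H3O⁺; Markovnikov addition places the new C–H on the less-substituted alkene carbon, so the positive charge ends up on the more-substituted carbon — a tertiary carbocation. H2O is released.
(No 1,2-shift: no single shift to an adjacent carbon would give a more stable cation.)
Step 2: Nucleophilic capture of the cation by H2O produces the protonated alcohol (an oxonium ion).
Step 3: H2O removes a proton from the oxonium oxygen, regenerating H3O⁺ and giving the neutral alcohol.
Total: 3 elementary steps.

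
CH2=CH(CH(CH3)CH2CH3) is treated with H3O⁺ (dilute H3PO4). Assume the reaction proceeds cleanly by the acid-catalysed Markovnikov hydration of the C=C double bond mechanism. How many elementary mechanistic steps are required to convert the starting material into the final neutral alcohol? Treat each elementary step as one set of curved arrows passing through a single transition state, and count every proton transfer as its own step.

4

Step 1: The π electrons of the C=C bond attack a proton of H3O⁺; Markovnikov addition places the new C–H on the less-substituted alkene carbon, so the positive charge ends up on the more-substituted carbon — a secondary carbocation. H2O is released.
Step 2: Carbocation rearrangement: a 1,2-hydride shift from the adjacent sec-butyl carbon converts the initially-formed secondary cation into the more stable tertiary cation.
Step 3: Water acts as the nucleophile: an oxygen lone pair bonds to the cationic carbon, giving an oxonium-ion intermediate.
Step 4: Proton transfer from the O–H of the oxonium ion to H2O completes the catalytic cycle and yields the alcohol.
Total: 4 elementary steps.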